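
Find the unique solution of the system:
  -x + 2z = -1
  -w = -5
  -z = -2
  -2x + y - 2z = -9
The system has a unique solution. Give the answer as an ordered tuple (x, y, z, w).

(5, 5, 2, 5)

Form the augmented matrix and row-reduce:
  [ -1  0   2   0  |  -1 ]
  [  0  0   0  -1  |  -5 ]
  [  0  0  -1   0  |  -2 ]
  [ -2  1  -2   0  |  -9 ]
r1 ← -1·r1
  [  1  0  -2   0  |   1 ]
  [  0  0   0  -1  |  -5 ]
  [  0  0  -1   0  |  -2 ]
  [ -2  1  -2   0  |  -9 ]
r4 ← r4 + 2·r1
  [ 1  0  -2   0  |   1 ]
  [ 0  0   0  -1  |  -5 ]
  [ 0  0  -1   0  |  -2 ]
  [ 0  1  -6   0  |  -7 ]
r2 <-> r4
  [ 1  0  -2   0  |   1 ]
  [ 0  1  -6   0  |  -7 ]
  [ 0  0  -1   0  |  -2 ]
  [ 0  0   0  -1  |  -5 ]
r3 ← -1·r3
  [ 1  0  -2   0  |   1 ]
  [ 0  1  -6   0  |  -7 ]
  [ 0  0   1   0  |   2 ]
  [ 0  0   0  -1  |  -5 ]
r4 ← -1·r4
  [ 1  0  -2  0  |   1 ]
  [ 0  1  -6  0  |  -7 ]
  [ 0  0   1  0  |   2 ]
  [ 0  0   0  1  |   5 ]
r2 ← r2 + 6·r3
  [ 1  0  -2  0  |  1 ]
  [ 0  1   0  0  |  5 ]
  [ 0  0   1  0  |  2 ]
  [ 0  0   0  1  |  5 ]
r1 ← r1 + 2·r3
  [ 1  0  0  0  |  5 ]
  [ 0  1  0  0  |  5 ]
  [ 0  0  1  0  |  2 ]
  [ 0  0  0  1  |  5 ]
Reading off the last column: x = 5, y = 5, z = 2, w = 5.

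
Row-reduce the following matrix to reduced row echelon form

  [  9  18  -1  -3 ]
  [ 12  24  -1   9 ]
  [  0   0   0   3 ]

[[1, 2, 0, 0], [0, 0, 1, 0], [0, 0, 0, 1]]

ρ1 -> 1/9·ρ1
  [  1   2  -1/9  -1/3 ]
  [ 12  24    -1     9 ]
  [  0   0     0     3 ]
ρ2 -> ρ2 − 12·ρ1
  [ 1  2  -1/9  -1/3 ]
  [ 0  0   1/3    13 ]
  [ 0  0     0     3 ]
ρ2 -> 3·ρ2
  [ 1  2  -1/9  -1/3 ]
  [ 0  0     1    39 ]
  [ 0  0     0     3 ]
ρ3 -> 1/3·ρ3
  [ 1  2  -1/9  -1/3 ]
  [ 0  0     1    39 ]
  [ 0  0     0     1 ]
ρ2 -> ρ2 − 39·ρ3
  [ 1  2  -1/9  -1/3 ]
  [ 0  0     1     0 ]
  [ 0  0     0     1 ]
ρ1 -> ρ1 + 1/3·ρ3
  [ 1  2  -1/9  0 ]
  [ 0  0     1  0 ]
  [ 0  0     0  1 ]
ρ1 -> ρ1 + 1/9·ρ2
  [ 1  2  0  0 ]
  [ 0  0  1  0 ]
  [ 0  0  0  1 ]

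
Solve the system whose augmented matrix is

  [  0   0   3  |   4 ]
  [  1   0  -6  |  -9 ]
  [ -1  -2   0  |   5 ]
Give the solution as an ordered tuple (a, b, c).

(-1, -2, 4/3)

R1 <-> R2
  [  1   0  -6  |  -9 ]
  [  0   0   3  |   4 ]
  [ -1  -2   0  |   5 ]
R3 := R3 + R1
  [ 1   0  -6  |  -9 ]
  [ 0   0   3  |   4 ]
  [ 0  -2  -6  |  -4 ]
R2 <-> R3
  [ 1   0  -6  |  -9 ]
  [ 0  -2  -6  |  -4 ]
  [ 0   0   3  |   4 ]
R2 := -1/2·R2
  [ 1  0  -6  |  -9 ]
  [ 0  1   3  |   2 ]
  [ 0  0   3  |   4 ]
R3 := 1/3·R3
  [ 1  0  -6  |   -9 ]
  [ 0  1   3  |    2 ]
  [ 0  0   1  |  4/3 ]
R2 := R2 − 3·R3
  [ 1  0  -6  |   -9 ]
  [ 0  1   0  |   -2 ]
  [ 0  0   1  |  4/3 ]
R1 := R1 + 6·R3
  [ 1  0  0  |   -1 ]
  [ 0  1  0  |   -2 ]
  [ 0  0  1  |  4/3 ]
Reading off the last column: a = -1, b = -2, c = 4/3.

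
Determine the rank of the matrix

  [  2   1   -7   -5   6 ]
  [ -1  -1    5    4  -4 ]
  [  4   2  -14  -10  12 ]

rank = 2

R1 ← 1/2·R1
R2 ← R2 + R1
R3 ← R3 − 4·R1
R2 ← -2·R2
R1 ← R1 − 1/2·R2
The reduced form has 2 nonzero rows.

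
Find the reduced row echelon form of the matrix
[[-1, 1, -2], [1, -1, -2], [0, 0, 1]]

Multiply R1 by -1.
  [ 1  -1   2 ]
  [ 1  -1  -2 ]
  [ 0   0   1 ]
Subtract R1 from R2.
  [ 1  -1   2 ]
  [ 0   0  -4 ]
  [ 0   0   1 ]
Multiply R2 by -1/4.
  [ 1  -1  2 ]
  [ 0   0  1 ]
  [ 0   0  1 ]
Subtract R2 from R3.
  [ 1  -1  2 ]
  [ 0   0  1 ]
  [ 0   0  0 ]
Subtract 2 times R2 from R1.
  [ 1  -1  0 ]
  [ 0   0  1 ]
  [ 0   0  0 ]

[[1, -1, 0], [0, 0, 1], [0, 0, 0]]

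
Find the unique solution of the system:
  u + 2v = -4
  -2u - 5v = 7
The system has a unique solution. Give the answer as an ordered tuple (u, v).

Form the augmented matrix and row-reduce:
  [  1   2  |  -4 ]
  [ -2  -5  |   7 ]
R2 -> R2 + 2·R1
R2 -> -1·R2
R1 -> R1 − 2·R2
Reading off the last column: u = -6, v = 1.

(-6, 1)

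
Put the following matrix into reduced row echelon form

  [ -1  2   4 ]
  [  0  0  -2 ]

[[1, -2, 0], [0, 0, 1]]

R1 := -1·R1
  [ 1  -2  -4 ]
  [ 0   0  -2 ]
R2 := -1/2·R2
  [ 1  -2  -4 ]
  [ 0   0   1 ]
R1 := R1 + 4·R2
  [ 1  -2  0 ]
  [ 0   0  1 ]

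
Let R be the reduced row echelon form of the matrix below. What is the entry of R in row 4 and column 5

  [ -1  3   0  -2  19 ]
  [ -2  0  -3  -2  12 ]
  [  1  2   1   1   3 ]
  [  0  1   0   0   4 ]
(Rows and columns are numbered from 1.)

-4

R1 := -1·R1
  [  1  -3   0   2  -19 ]
  [ -2   0  -3  -2   12 ]
  [  1   2   1   1    3 ]
  [  0   1   0   0    4 ]
R2 := R2 + 2·R1
  [ 1  -3   0  2  -19 ]
  [ 0  -6  -3  2  -26 ]
  [ 1   2   1  1    3 ]
  [ 0   1   0  0    4 ]
R3 := R3 − R1
  [ 1  -3   0   2  -19 ]
  [ 0  -6  -3   2  -26 ]
  [ 0   5   1  -1   22 ]
  [ 0   1   0   0    4 ]
R2 := -1/6·R2
  [ 1  -3    0     2   -19 ]
  [ 0   1  1/2  -1/3  13/3 ]
  [ 0   5    1    -1    22 ]
  [ 0   1    0     0     4 ]
R3 := R3 − 5·R2
  [ 1  -3     0     2   -19 ]
  [ 0   1   1/2  -1/3  13/3 ]
  [ 0   0  -3/2   2/3   1/3 ]
  [ 0   1     0     0     4 ]
R4 := R4 − R2
  [ 1  -3     0     2   -19 ]
  [ 0   1   1/2  -1/3  13/3 ]
  [ 0   0  -3/2   2/3   1/3 ]
  [ 0   0  -1/2   1/3  -1/3 ]
R3 := -2/3·R3
  [ 1  -3     0     2   -19 ]
  [ 0   1   1/2  -1/3  13/3 ]
  [ 0   0     1  -4/9  -2/9 ]
  [ 0   0  -1/2   1/3  -1/3 ]
R4 := R4 + 1/2·R3
  [ 1  -3    0     2   -19 ]
  [ 0   1  1/2  -1/3  13/3 ]
  [ 0   0    1  -4/9  -2/9 ]
  [ 0   0    0   1/9  -4/9 ]
R4 := 9·R4
  [ 1  -3    0     2   -19 ]
  [ 0   1  1/2  -1/3  13/3 ]
  [ 0   0    1  -4/9  -2/9 ]
  [ 0   0    0     1    -4 ]
R3 := R3 + 4/9·R4
  [ 1  -3    0     2   -19 ]
  [ 0   1  1/2  -1/3  13/3 ]
  [ 0   0    1     0    -2 ]
  [ 0   0    0     1    -4 ]
R2 := R2 + 1/3·R4
  [ 1  -3    0  2  -19 ]
  [ 0   1  1/2  0    3 ]
  [ 0   0    1  0   -2 ]
  [ 0   0    0  1   -4 ]
R1 := R1 − 2·R4
  [ 1  -3    0  0  -11 ]
  [ 0   1  1/2  0    3 ]
  [ 0   0    1  0   -2 ]
  [ 0   0    0  1   -4 ]
R2 := R2 − 1/2·R3
  [ 1  -3  0  0  -11 ]
  [ 0   1  0  0    4 ]
  [ 0   0  1  0   -2 ]
  [ 0   0  0  1   -4 ]
R1 := R1 + 3·R2
  [ 1  0  0  0   1 ]
  [ 0  1  0  0   4 ]
  [ 0  0  1  0  -2 ]
  [ 0  0  0  1  -4 ]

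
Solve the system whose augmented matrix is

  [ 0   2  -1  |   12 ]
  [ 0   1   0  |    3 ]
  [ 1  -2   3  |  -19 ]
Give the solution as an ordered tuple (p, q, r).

R1 <-> R3
R3 ← R3 − 2·R2
R3 ← -1·R3
R1 ← R1 − 3·R3
R1 ← R1 + 2·R2
Reading off the last column: p = 5, q = 3, r = -6.

(5, 3, -6)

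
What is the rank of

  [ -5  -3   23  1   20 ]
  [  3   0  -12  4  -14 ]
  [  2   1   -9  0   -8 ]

rank = 3

ρ1 → -1/5·ρ1
  [ 1  3/5  -23/5  -1/5   -4 ]
  [ 3    0    -12     4  -14 ]
  [ 2    1     -9     0   -8 ]
ρ2 → ρ2 − 3·ρ1
  [ 1   3/5  -23/5  -1/5  -4 ]
  [ 0  -9/5    9/5  23/5  -2 ]
  [ 2     1     -9     0  -8 ]
ρ3 → ρ3 − 2·ρ1
  [ 1   3/5  -23/5  -1/5  -4 ]
  [ 0  -9/5    9/5  23/5  -2 ]
  [ 0  -1/5    1/5   2/5   0 ]
ρ2 → -5/9·ρ2
  [ 1   3/5  -23/5   -1/5    -4 ]
  [ 0     1     -1  -23/9  10/9 ]
  [ 0  -1/5    1/5    2/5     0 ]
ρ3 → ρ3 + 1/5·ρ2
  [ 1  3/5  -23/5   -1/5    -4 ]
  [ 0    1     -1  -23/9  10/9 ]
  [ 0    0      0   -1/9   2/9 ]
ρ3 → -9·ρ3
  [ 1  3/5  -23/5   -1/5    -4 ]
  [ 0    1     -1  -23/9  10/9 ]
  [ 0    0      0      1    -2 ]
ρ2 → ρ2 + 23/9·ρ3
  [ 1  3/5  -23/5  -1/5  -4 ]
  [ 0    1     -1     0  -4 ]
  [ 0    0      0     1  -2 ]
ρ1 → ρ1 + 1/5·ρ3
  [ 1  3/5  -23/5  0  -22/5 ]
  [ 0    1     -1  0     -4 ]
  [ 0    0      0  1     -2 ]
ρ1 → ρ1 − 3/5·ρ2
  [ 1  0  -4  0  -2 ]
  [ 0  1  -1  0  -4 ]
  [ 0  0   0  1  -2 ]
The reduced form has 3 nonzero rows.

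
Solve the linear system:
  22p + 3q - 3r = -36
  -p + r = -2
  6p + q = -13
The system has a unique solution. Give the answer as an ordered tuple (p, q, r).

Form the augmented matrix and row-reduce:
  [ 22  3  -3  |  -36 ]
  [ -1  0   1  |   -2 ]
  [  6  1   0  |  -13 ]
R1 → 1/22·R1
  [  1  3/22  -3/22  |  -18/11 ]
  [ -1     0      1  |      -2 ]
  [  6     1      0  |     -13 ]
R2 → R2 + R1
  [ 1  3/22  -3/22  |  -18/11 ]
  [ 0  3/22  19/22  |  -40/11 ]
  [ 6     1      0  |     -13 ]
R3 → R3 − 6·R1
  [ 1  3/22  -3/22  |  -18/11 ]
  [ 0  3/22  19/22  |  -40/11 ]
  [ 0  2/11   9/11  |  -35/11 ]
R2 → 22/3·R2
  [ 1  3/22  -3/22  |  -18/11 ]
  [ 0     1   19/3  |   -80/3 ]
  [ 0  2/11   9/11  |  -35/11 ]
R3 → R3 − 2/11·R2
  [ 1  3/22  -3/22  |  -18/11 ]
  [ 0     1   19/3  |   -80/3 ]
  [ 0     0   -1/3  |     5/3 ]
R3 → -3·R3
  [ 1  3/22  -3/22  |  -18/11 ]
  [ 0     1   19/3  |   -80/3 ]
  [ 0     0      1  |      -5 ]
R2 → R2 − 19/3·R3
  [ 1  3/22  -3/22  |  -18/11 ]
  [ 0     1      0  |       5 ]
  [ 0     0      1  |      -5 ]
R1 → R1 + 3/22·R3
  [ 1  3/22  0  |  -51/22 ]
  [ 0     1  0  |       5 ]
  [ 0     0  1  |      -5 ]
R1 → R1 − 3/22·R2
  [ 1  0  0  |  -3 ]
  [ 0  1  0  |   5 ]
  [ 0  0  1  |  -5 ]
Reading off the last column: p = -3, q = 5, r = -5.

(-3, 5, -5)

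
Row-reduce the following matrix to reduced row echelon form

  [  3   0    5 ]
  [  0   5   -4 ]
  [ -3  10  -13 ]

[[1, 0, 5/3], [0, 1, -4/5], [0, 0, 0]]

Multiply r1 by 1/3.
  [  1   0  5/3 ]
  [  0   5   -4 ]
  [ -3  10  -13 ]
Add 3 times r1 to r3.
  [ 1   0  5/3 ]
  [ 0   5   -4 ]
  [ 0  10   -8 ]
Multiply r2 by 1/5.
  [ 1   0   5/3 ]
  [ 0   1  -4/5 ]
  [ 0  10    -8 ]
Subtract 10 times r2 from r3.
  [ 1  0   5/3 ]
  [ 0  1  -4/5 ]
  [ 0  0     0 ]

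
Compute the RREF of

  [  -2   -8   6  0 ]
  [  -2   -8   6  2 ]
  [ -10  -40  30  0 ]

[[1, 4, -3, 0], [0, 0, 0, 1], [0, 0, 0, 0]]

ρ1 → -1/2·ρ1
  [   1    4  -3  0 ]
  [  -2   -8   6  2 ]
  [ -10  -40  30  0 ]
ρ2 → ρ2 + 2·ρ1
  [   1    4  -3  0 ]
  [   0    0   0  2 ]
  [ -10  -40  30  0 ]
ρ3 → ρ3 + 10·ρ1
  [ 1  4  -3  0 ]
  [ 0  0   0  2 ]
  [ 0  0   0  0 ]
ρ2 → 1/2·ρ2
  [ 1  4  -3  0 ]
  [ 0  0   0  1 ]
  [ 0  0   0  0 ]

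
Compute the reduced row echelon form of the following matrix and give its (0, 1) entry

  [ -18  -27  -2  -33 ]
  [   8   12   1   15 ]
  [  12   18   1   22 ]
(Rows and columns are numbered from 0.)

ρ1 -> -1/18·ρ1
ρ2 -> ρ2 − 8·ρ1
ρ3 -> ρ3 − 12·ρ1
ρ2 -> 9·ρ2
ρ3 -> ρ3 + 1/3·ρ2
ρ2 -> ρ2 − 3·ρ3
ρ1 -> ρ1 − 11/6·ρ3
ρ1 -> ρ1 − 1/9·ρ2

3/2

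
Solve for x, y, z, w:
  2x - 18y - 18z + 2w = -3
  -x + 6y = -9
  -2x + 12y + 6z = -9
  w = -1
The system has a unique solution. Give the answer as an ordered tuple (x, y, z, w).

(1, -4/3, 3/2, -1)

Form the augmented matrix and row-reduce:
  [  2  -18  -18  2  |  -3 ]
  [ -1    6    0  0  |  -9 ]
  [ -2   12    6  0  |  -9 ]
  [  0    0    0  1  |  -1 ]
r1 -> 1/2·r1
  [  1  -9  -9  1  |  -3/2 ]
  [ -1   6   0  0  |    -9 ]
  [ -2  12   6  0  |    -9 ]
  [  0   0   0  1  |    -1 ]
r2 -> r2 + r1
  [  1  -9  -9  1  |   -3/2 ]
  [  0  -3  -9  1  |  -21/2 ]
  [ -2  12   6  0  |     -9 ]
  [  0   0   0  1  |     -1 ]
r3 -> r3 + 2·r1
  [ 1  -9   -9  1  |   -3/2 ]
  [ 0  -3   -9  1  |  -21/2 ]
  [ 0  -6  -12  2  |    -12 ]
  [ 0   0    0  1  |     -1 ]
r2 -> -1/3·r2
  [ 1  -9   -9     1  |  -3/2 ]
  [ 0   1    3  -1/3  |   7/2 ]
  [ 0  -6  -12     2  |   -12 ]
  [ 0   0    0     1  |    -1 ]
r3 -> r3 + 6·r2
  [ 1  -9  -9     1  |  -3/2 ]
  [ 0   1   3  -1/3  |   7/2 ]
  [ 0   0   6     0  |     9 ]
  [ 0   0   0     1  |    -1 ]
r3 -> 1/6·r3
  [ 1  -9  -9     1  |  -3/2 ]
  [ 0   1   3  -1/3  |   7/2 ]
  [ 0   0   1     0  |   3/2 ]
  [ 0   0   0     1  |    -1 ]
r2 -> r2 + 1/3·r4
  [ 1  -9  -9  1  |  -3/2 ]
  [ 0   1   3  0  |  19/6 ]
  [ 0   0   1  0  |   3/2 ]
  [ 0   0   0  1  |    -1 ]
r1 -> r1 − r4
  [ 1  -9  -9  0  |  -1/2 ]
  [ 0   1   3  0  |  19/6 ]
  [ 0   0   1  0  |   3/2 ]
  [ 0   0   0  1  |    -1 ]
r2 -> r2 − 3·r3
  [ 1  -9  -9  0  |  -1/2 ]
  [ 0   1   0  0  |  -4/3 ]
  [ 0   0   1  0  |   3/2 ]
  [ 0   0   0  1  |    -1 ]
r1 -> r1 + 9·r3
  [ 1  -9  0  0  |    13 ]
  [ 0   1  0  0  |  -4/3 ]
  [ 0   0  1  0  |   3/2 ]
  [ 0   0  0  1  |    -1 ]
r1 -> r1 + 9·r2
  [ 1  0  0  0  |     1 ]
  [ 0  1  0  0  |  -4/3 ]
  [ 0  0  1  0  |   3/2 ]
  [ 0  0  0  1  |    -1 ]
Reading off the last column: x = 1, y = -4/3, z = 3/2, w = -1.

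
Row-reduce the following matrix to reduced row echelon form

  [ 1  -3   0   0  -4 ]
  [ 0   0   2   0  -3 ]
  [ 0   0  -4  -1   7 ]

[[1, -3, 0, 0, -4], [0, 0, 1, 0, -3/2], [0, 0, 0, 1, -1]]

r2 → 1/2·r2
  [ 1  -3   0   0    -4 ]
  [ 0   0   1   0  -3/2 ]
  [ 0   0  -4  -1     7 ]
r3 → r3 + 4·r2
  [ 1  -3  0   0    -4 ]
  [ 0   0  1   0  -3/2 ]
  [ 0   0  0  -1     1 ]
r3 → -1·r3
  [ 1  -3  0  0    -4 ]
  [ 0   0  1  0  -3/2 ]
  [ 0   0  0  1    -1 ]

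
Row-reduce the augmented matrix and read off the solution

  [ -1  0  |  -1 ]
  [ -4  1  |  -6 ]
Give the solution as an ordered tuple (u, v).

ρ1 := -1·ρ1
  [  1  0  |   1 ]
  [ -4  1  |  -6 ]
ρ2 := ρ2 + 4·ρ1
  [ 1  0  |   1 ]
  [ 0  1  |  -2 ]
Reading off the last column: u = 1, v = -2.

(1, -2)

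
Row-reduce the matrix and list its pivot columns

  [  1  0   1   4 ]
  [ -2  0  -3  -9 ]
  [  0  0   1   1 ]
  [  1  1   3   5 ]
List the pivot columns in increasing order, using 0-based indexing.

0, 1, 2

R2 -> R2 + 2·R1
R4 -> R4 − R1
R2 <=> R4
R4 -> R4 + R3
R2 -> R2 − 2·R3
R1 -> R1 − R3
Pivot columns are the columns containing a leading 1.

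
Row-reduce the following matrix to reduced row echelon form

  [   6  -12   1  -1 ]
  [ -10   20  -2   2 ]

[[1, -2, 0, 0], [0, 0, 1, -1]]

R1 → 1/6·R1
  [   1  -2  1/6  -1/6 ]
  [ -10  20   -2     2 ]
R2 → R2 + 10·R1
  [ 1  -2   1/6  -1/6 ]
  [ 0   0  -1/3   1/3 ]
R2 → -3·R2
  [ 1  -2  1/6  -1/6 ]
  [ 0   0    1    -1 ]
R1 → R1 − 1/6·R2
  [ 1  -2  0   0 ]
  [ 0   0  1  -1 ]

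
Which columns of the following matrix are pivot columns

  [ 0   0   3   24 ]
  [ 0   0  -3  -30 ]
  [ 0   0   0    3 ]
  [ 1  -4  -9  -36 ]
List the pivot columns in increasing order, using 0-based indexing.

0, 2, 3

ρ1 <-> ρ4
  [ 1  -4  -9  -36 ]
  [ 0   0  -3  -30 ]
  [ 0   0   0    3 ]
  [ 0   0   3   24 ]
ρ2 -> -1/3·ρ2
  [ 1  -4  -9  -36 ]
  [ 0   0   1   10 ]
  [ 0   0   0    3 ]
  [ 0   0   3   24 ]
ρ4 -> ρ4 − 3·ρ2
  [ 1  -4  -9  -36 ]
  [ 0   0   1   10 ]
  [ 0   0   0    3 ]
  [ 0   0   0   -6 ]
ρ3 -> 1/3·ρ3
  [ 1  -4  -9  -36 ]
  [ 0   0   1   10 ]
  [ 0   0   0    1 ]
  [ 0   0   0   -6 ]
ρ4 -> ρ4 + 6·ρ3
  [ 1  -4  -9  -36 ]
  [ 0   0   1   10 ]
  [ 0   0   0    1 ]
  [ 0   0   0    0 ]
ρ2 -> ρ2 − 10·ρ3
  [ 1  -4  -9  -36 ]
  [ 0   0   1    0 ]
  [ 0   0   0    1 ]
  [ 0   0   0    0 ]
ρ1 -> ρ1 + 36·ρ3
  [ 1  -4  -9  0 ]
  [ 0   0   1  0 ]
  [ 0   0   0  1 ]
  [ 0   0   0  0 ]
ρ1 -> ρ1 + 9·ρ2
  [ 1  -4  0  0 ]
  [ 0   0  1  0 ]
  [ 0   0  0  1 ]
  [ 0   0  0  0 ]
Pivot columns are the columns containing a leading 1.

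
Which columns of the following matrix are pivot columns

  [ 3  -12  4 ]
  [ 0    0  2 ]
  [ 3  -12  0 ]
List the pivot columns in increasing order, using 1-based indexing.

1, 3

R1 ← 1/3·R1
  [ 1   -4  4/3 ]
  [ 0    0    2 ]
  [ 3  -12    0 ]
R3 ← R3 − 3·R1
  [ 1  -4  4/3 ]
  [ 0   0    2 ]
  [ 0   0   -4 ]
R2 ← 1/2·R2
  [ 1  -4  4/3 ]
  [ 0   0    1 ]
  [ 0   0   -4 ]
R3 ← R3 + 4·R2
  [ 1  -4  4/3 ]
  [ 0   0    1 ]
  [ 0   0    0 ]
R1 ← R1 − 4/3·R2
  [ 1  -4  0 ]
  [ 0   0  1 ]
  [ 0   0  0 ]
Pivot columns are the columns containing a leading 1.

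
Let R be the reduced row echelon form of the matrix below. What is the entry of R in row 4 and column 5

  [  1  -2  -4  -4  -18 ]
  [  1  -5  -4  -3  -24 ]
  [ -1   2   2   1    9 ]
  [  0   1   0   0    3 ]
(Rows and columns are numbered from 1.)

3

r2 ← r2 − r1
  [  1  -2  -4  -4  -18 ]
  [  0  -3   0   1   -6 ]
  [ -1   2   2   1    9 ]
  [  0   1   0   0    3 ]
r3 ← r3 + r1
  [ 1  -2  -4  -4  -18 ]
  [ 0  -3   0   1   -6 ]
  [ 0   0  -2  -3   -9 ]
  [ 0   1   0   0    3 ]
r2 ← -1/3·r2
  [ 1  -2  -4    -4  -18 ]
  [ 0   1   0  -1/3    2 ]
  [ 0   0  -2    -3   -9 ]
  [ 0   1   0     0    3 ]
r4 ← r4 − r2
  [ 1  -2  -4    -4  -18 ]
  [ 0   1   0  -1/3    2 ]
  [ 0   0  -2    -3   -9 ]
  [ 0   0   0   1/3    1 ]
r3 ← -1/2·r3
  [ 1  -2  -4    -4  -18 ]
  [ 0   1   0  -1/3    2 ]
  [ 0   0   1   3/2  9/2 ]
  [ 0   0   0   1/3    1 ]
r4 ← 3·r4
  [ 1  -2  -4    -4  -18 ]
  [ 0   1   0  -1/3    2 ]
  [ 0   0   1   3/2  9/2 ]
  [ 0   0   0     1    3 ]
r3 ← r3 − 3/2·r4
  [ 1  -2  -4    -4  -18 ]
  [ 0   1   0  -1/3    2 ]
  [ 0   0   1     0    0 ]
  [ 0   0   0     1    3 ]
r2 ← r2 + 1/3·r4
  [ 1  -2  -4  -4  -18 ]
  [ 0   1   0   0    3 ]
  [ 0   0   1   0    0 ]
  [ 0   0   0   1    3 ]
r1 ← r1 + 4·r4
  [ 1  -2  -4  0  -6 ]
  [ 0   1   0  0   3 ]
  [ 0   0   1  0   0 ]
  [ 0   0   0  1   3 ]
r1 ← r1 + 4·r3
  [ 1  -2  0  0  -6 ]
  [ 0   1  0  0   3 ]
  [ 0   0  1  0   0 ]
  [ 0   0  0  1   3 ]
r1 ← r1 + 2·r2
  [ 1  0  0  0  0 ]
  [ 0  1  0  0  3 ]
  [ 0  0  1  0  0 ]
  [ 0  0  0  1  3 ]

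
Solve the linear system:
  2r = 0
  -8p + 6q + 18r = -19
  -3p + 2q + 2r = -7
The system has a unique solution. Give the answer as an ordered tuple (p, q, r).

(2, -1/2, 0)

Form the augmented matrix and row-reduce:
  [  0  0   2  |    0 ]
  [ -8  6  18  |  -19 ]
  [ -3  2   2  |   -7 ]
Swap R1 and R2.
  [ -8  6  18  |  -19 ]
  [  0  0   2  |    0 ]
  [ -3  2   2  |   -7 ]
Multiply R1 by -1/8.
  [  1  -3/4  -9/4  |  19/8 ]
  [  0     0     2  |     0 ]
  [ -3     2     2  |    -7 ]
Add 3 times R1 to R3.
  [ 1  -3/4   -9/4  |  19/8 ]
  [ 0     0      2  |     0 ]
  [ 0  -1/4  -19/4  |   1/8 ]
Swap R2 and R3.
  [ 1  -3/4   -9/4  |  19/8 ]
  [ 0  -1/4  -19/4  |   1/8 ]
  [ 0     0      2  |     0 ]
Multiply R2 by -4.
  [ 1  -3/4  -9/4  |  19/8 ]
  [ 0     1    19  |  -1/2 ]
  [ 0     0     2  |     0 ]
Multiply R3 by 1/2.
  [ 1  -3/4  -9/4  |  19/8 ]
  [ 0     1    19  |  -1/2 ]
  [ 0     0     1  |     0 ]
Subtract 19 times R3 from R2.
  [ 1  -3/4  -9/4  |  19/8 ]
  [ 0     1     0  |  -1/2 ]
  [ 0     0     1  |     0 ]
Add 9/4 times R3 to R1.
  [ 1  -3/4  0  |  19/8 ]
  [ 0     1  0  |  -1/2 ]
  [ 0     0  1  |     0 ]
Add 3/4 times R2 to R1.
  [ 1  0  0  |     2 ]
  [ 0  1  0  |  -1/2 ]
  [ 0  0  1  |     0 ]
Reading off the last column: p = 2, q = -1/2, r = 0.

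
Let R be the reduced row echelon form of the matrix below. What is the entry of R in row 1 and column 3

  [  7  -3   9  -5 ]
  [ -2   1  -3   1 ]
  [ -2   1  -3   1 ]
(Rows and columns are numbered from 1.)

r1 ← 1/7·r1
  [  1  -3/7  9/7  -5/7 ]
  [ -2     1   -3     1 ]
  [ -2     1   -3     1 ]
r2 ← r2 + 2·r1
  [  1  -3/7   9/7  -5/7 ]
  [  0   1/7  -3/7  -3/7 ]
  [ -2     1    -3     1 ]
r3 ← r3 + 2·r1
  [ 1  -3/7   9/7  -5/7 ]
  [ 0   1/7  -3/7  -3/7 ]
  [ 0   1/7  -3/7  -3/7 ]
r2 ← 7·r2
  [ 1  -3/7   9/7  -5/7 ]
  [ 0     1    -3    -3 ]
  [ 0   1/7  -3/7  -3/7 ]
r3 ← r3 − 1/7·r2
  [ 1  -3/7  9/7  -5/7 ]
  [ 0     1   -3    -3 ]
  [ 0     0    0     0 ]
r1 ← r1 + 3/7·r2
  [ 1  0   0  -2 ]
  [ 0  1  -3  -3 ]
  [ 0  0   0   0 ]

0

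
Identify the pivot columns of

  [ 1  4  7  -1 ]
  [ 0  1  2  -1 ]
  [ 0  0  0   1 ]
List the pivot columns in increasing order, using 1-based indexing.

R2 := R2 + R3
  [ 1  4  7  -1 ]
  [ 0  1  2   0 ]
  [ 0  0  0   1 ]
R1 := R1 + R3
  [ 1  4  7  0 ]
  [ 0  1  2  0 ]
  [ 0  0  0  1 ]
R1 := R1 − 4·R2
  [ 1  0  -1  0 ]
  [ 0  1   2  0 ]
  [ 0  0   0  1 ]
Pivot columns are the columns containing a leading 1.

1, 2, 4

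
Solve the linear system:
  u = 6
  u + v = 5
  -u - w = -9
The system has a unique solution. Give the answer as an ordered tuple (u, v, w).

Form the augmented matrix and row-reduce:
  [  1  0   0  |   6 ]
  [  1  1   0  |   5 ]
  [ -1  0  -1  |  -9 ]
r2 -> r2 − r1
r3 -> r3 + r1
r3 -> -1·r3
Reading off the last column: u = 6, v = -1, w = 3.

(6, -1, 3)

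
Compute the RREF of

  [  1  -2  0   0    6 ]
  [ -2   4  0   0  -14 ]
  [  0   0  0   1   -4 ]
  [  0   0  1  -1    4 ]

[[1, -2, 0, 0, 0], [0, 0, 1, 0, 0], [0, 0, 0, 1, 0], [0, 0, 0, 0, 1]]

ρ2 := ρ2 + 2·ρ1
  [ 1  -2  0   0   6 ]
  [ 0   0  0   0  -2 ]
  [ 0   0  0   1  -4 ]
  [ 0   0  1  -1   4 ]
ρ2 ↔ ρ4
  [ 1  -2  0   0   6 ]
  [ 0   0  1  -1   4 ]
  [ 0   0  0   1  -4 ]
  [ 0   0  0   0  -2 ]
ρ4 := -1/2·ρ4
  [ 1  -2  0   0   6 ]
  [ 0   0  1  -1   4 ]
  [ 0   0  0   1  -4 ]
  [ 0   0  0   0   1 ]
ρ3 := ρ3 + 4·ρ4
  [ 1  -2  0   0  6 ]
  [ 0   0  1  -1  4 ]
  [ 0   0  0   1  0 ]
  [ 0   0  0   0  1 ]
ρ2 := ρ2 − 4·ρ4
  [ 1  -2  0   0  6 ]
  [ 0   0  1  -1  0 ]
  [ 0   0  0   1  0 ]
  [ 0   0  0   0  1 ]
ρ1 := ρ1 − 6·ρ4
  [ 1  -2  0   0  0 ]
  [ 0   0  1  -1  0 ]
  [ 0   0  0   1  0 ]
  [ 0   0  0   0  1 ]
ρ2 := ρ2 + ρ3
  [ 1  -2  0  0  0 ]
  [ 0   0  1  0  0 ]
  [ 0   0  0  1  0 ]
  [ 0   0  0  0  1 ]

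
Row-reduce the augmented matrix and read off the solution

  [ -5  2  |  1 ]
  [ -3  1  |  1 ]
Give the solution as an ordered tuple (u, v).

(-1, -2)

r1 -> -1/5·r1
  [  1  -2/5  |  -1/5 ]
  [ -3     1  |     1 ]
r2 -> r2 + 3·r1
  [ 1  -2/5  |  -1/5 ]
  [ 0  -1/5  |   2/5 ]
r2 -> -5·r2
  [ 1  -2/5  |  -1/5 ]
  [ 0     1  |    -2 ]
r1 -> r1 + 2/5·r2
  [ 1  0  |  -1 ]
  [ 0  1  |  -2 ]
Reading off the last column: u = -1, v = -2.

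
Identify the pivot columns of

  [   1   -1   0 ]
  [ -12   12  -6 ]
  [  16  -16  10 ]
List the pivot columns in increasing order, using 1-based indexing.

1, 3

R2 → R2 + 12·R1
  [  1   -1   0 ]
  [  0    0  -6 ]
  [ 16  -16  10 ]
R3 → R3 − 16·R1
  [ 1  -1   0 ]
  [ 0   0  -6 ]
  [ 0   0  10 ]
R2 → -1/6·R2
  [ 1  -1   0 ]
  [ 0   0   1 ]
  [ 0   0  10 ]
R3 → R3 − 10·R2
  [ 1  -1  0 ]
  [ 0   0  1 ]
  [ 0   0  0 ]
Pivot columns are the columns containing a leading 1.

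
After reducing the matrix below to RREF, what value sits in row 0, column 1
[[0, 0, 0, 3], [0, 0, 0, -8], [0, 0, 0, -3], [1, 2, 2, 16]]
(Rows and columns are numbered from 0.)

2

Swap r1 and r4.
  [ 1  2  2  16 ]
  [ 0  0  0  -8 ]
  [ 0  0  0  -3 ]
  [ 0  0  0   3 ]
Multiply r2 by -1/8.
  [ 1  2  2  16 ]
  [ 0  0  0   1 ]
  [ 0  0  0  -3 ]
  [ 0  0  0   3 ]
Add 3 times r2 to r3.
  [ 1  2  2  16 ]
  [ 0  0  0   1 ]
  [ 0  0  0   0 ]
  [ 0  0  0   3 ]
Subtract 3 times r2 from r4.
  [ 1  2  2  16 ]
  [ 0  0  0   1 ]
  [ 0  0  0   0 ]
  [ 0  0  0   0 ]
Subtract 16 times r2 from r1.
  [ 1  2  2  0 ]
  [ 0  0  0  1 ]
  [ 0  0  0  0 ]
  [ 0  0  0  0 ]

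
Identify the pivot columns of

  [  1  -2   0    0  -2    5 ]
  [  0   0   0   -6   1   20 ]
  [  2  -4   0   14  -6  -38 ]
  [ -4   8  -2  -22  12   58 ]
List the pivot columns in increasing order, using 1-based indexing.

1, 3, 4, 5

R3 ← R3 − 2·R1
  [  1  -2   0    0  -2    5 ]
  [  0   0   0   -6   1   20 ]
  [  0   0   0   14  -2  -48 ]
  [ -4   8  -2  -22  12   58 ]
R4 ← R4 + 4·R1
  [ 1  -2   0    0  -2    5 ]
  [ 0   0   0   -6   1   20 ]
  [ 0   0   0   14  -2  -48 ]
  [ 0   0  -2  -22   4   78 ]
R2 ↔ R4
  [ 1  -2   0    0  -2    5 ]
  [ 0   0  -2  -22   4   78 ]
  [ 0   0   0   14  -2  -48 ]
  [ 0   0   0   -6   1   20 ]
R2 ← -1/2·R2
  [ 1  -2  0   0  -2    5 ]
  [ 0   0  1  11  -2  -39 ]
  [ 0   0  0  14  -2  -48 ]
  [ 0   0  0  -6   1   20 ]
R3 ← 1/14·R3
  [ 1  -2  0   0    -2      5 ]
  [ 0   0  1  11    -2    -39 ]
  [ 0   0  0   1  -1/7  -24/7 ]
  [ 0   0  0  -6     1     20 ]
R4 ← R4 + 6·R3
  [ 1  -2  0   0    -2      5 ]
  [ 0   0  1  11    -2    -39 ]
  [ 0   0  0   1  -1/7  -24/7 ]
  [ 0   0  0   0   1/7   -4/7 ]
R4 ← 7·R4
  [ 1  -2  0   0    -2      5 ]
  [ 0   0  1  11    -2    -39 ]
  [ 0   0  0   1  -1/7  -24/7 ]
  [ 0   0  0   0     1     -4 ]
R3 ← R3 + 1/7·R4
  [ 1  -2  0   0  -2    5 ]
  [ 0   0  1  11  -2  -39 ]
  [ 0   0  0   1   0   -4 ]
  [ 0   0  0   0   1   -4 ]
R2 ← R2 + 2·R4
  [ 1  -2  0   0  -2    5 ]
  [ 0   0  1  11   0  -47 ]
  [ 0   0  0   1   0   -4 ]
  [ 0   0  0   0   1   -4 ]
R1 ← R1 + 2·R4
  [ 1  -2  0   0  0   -3 ]
  [ 0   0  1  11  0  -47 ]
  [ 0   0  0   1  0   -4 ]
  [ 0   0  0   0  1   -4 ]
R2 ← R2 − 11·R3
  [ 1  -2  0  0  0  -3 ]
  [ 0   0  1  0  0  -3 ]
  [ 0   0  0  1  0  -4 ]
  [ 0   0  0  0  1  -4 ]
Pivot columns are the columns containing a leading 1.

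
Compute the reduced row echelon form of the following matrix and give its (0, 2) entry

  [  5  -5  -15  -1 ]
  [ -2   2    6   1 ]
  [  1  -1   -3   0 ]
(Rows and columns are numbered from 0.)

R1 ← 1/5·R1
  [  1  -1  -3  -1/5 ]
  [ -2   2   6     1 ]
  [  1  -1  -3     0 ]
R2 ← R2 + 2·R1
  [ 1  -1  -3  -1/5 ]
  [ 0   0   0   3/5 ]
  [ 1  -1  -3     0 ]
R3 ← R3 − R1
  [ 1  -1  -3  -1/5 ]
  [ 0   0   0   3/5 ]
  [ 0   0   0   1/5 ]
R2 ← 5/3·R2
  [ 1  -1  -3  -1/5 ]
  [ 0   0   0     1 ]
  [ 0   0   0   1/5 ]
R3 ← R3 − 1/5·R2
  [ 1  -1  -3  -1/5 ]
  [ 0   0   0     1 ]
  [ 0   0   0     0 ]
R1 ← R1 + 1/5·R2
  [ 1  -1  -3  0 ]
  [ 0   0   0  1 ]
  [ 0   0   0  0 ]

-3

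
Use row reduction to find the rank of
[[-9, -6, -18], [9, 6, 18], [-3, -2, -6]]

rank = 1

r1 → -1/9·r1
  [  1  2/3   2 ]
  [  9    6  18 ]
  [ -3   -2  -6 ]
r2 → r2 − 9·r1
  [  1  2/3   2 ]
  [  0    0   0 ]
  [ -3   -2  -6 ]
r3 → r3 + 3·r1
  [ 1  2/3  2 ]
  [ 0    0  0 ]
  [ 0    0  0 ]
The reduced form has 1 nonzero row.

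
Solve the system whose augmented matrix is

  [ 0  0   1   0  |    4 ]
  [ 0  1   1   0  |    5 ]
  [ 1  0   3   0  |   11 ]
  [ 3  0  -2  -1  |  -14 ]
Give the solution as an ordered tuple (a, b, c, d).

r1 ↔ r3
  [ 1  0   3   0  |   11 ]
  [ 0  1   1   0  |    5 ]
  [ 0  0   1   0  |    4 ]
  [ 3  0  -2  -1  |  -14 ]
r4 := r4 − 3·r1
  [ 1  0    3   0  |   11 ]
  [ 0  1    1   0  |    5 ]
  [ 0  0    1   0  |    4 ]
  [ 0  0  -11  -1  |  -47 ]
r4 := r4 + 11·r3
  [ 1  0  3   0  |  11 ]
  [ 0  1  1   0  |   5 ]
  [ 0  0  1   0  |   4 ]
  [ 0  0  0  -1  |  -3 ]
r4 := -1·r4
  [ 1  0  3  0  |  11 ]
  [ 0  1  1  0  |   5 ]
  [ 0  0  1  0  |   4 ]
  [ 0  0  0  1  |   3 ]
r2 := r2 − r3
  [ 1  0  3  0  |  11 ]
  [ 0  1  0  0  |   1 ]
  [ 0  0  1  0  |   4 ]
  [ 0  0  0  1  |   3 ]
r1 := r1 − 3·r3
  [ 1  0  0  0  |  -1 ]
  [ 0  1  0  0  |   1 ]
  [ 0  0  1  0  |   4 ]
  [ 0  0  0  1  |   3 ]
Reading off the last column: a = -1, b = 1, c = 4, d = 3.

(-1, 1, 4, 3)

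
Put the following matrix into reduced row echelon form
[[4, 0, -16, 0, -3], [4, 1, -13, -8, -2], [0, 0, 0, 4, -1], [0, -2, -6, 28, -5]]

r1 ← 1/4·r1
  [ 1   0   -4   0  -3/4 ]
  [ 4   1  -13  -8    -2 ]
  [ 0   0    0   4    -1 ]
  [ 0  -2   -6  28    -5 ]
r2 ← r2 − 4·r1
  [ 1   0  -4   0  -3/4 ]
  [ 0   1   3  -8     1 ]
  [ 0   0   0   4    -1 ]
  [ 0  -2  -6  28    -5 ]
r4 ← r4 + 2·r2
  [ 1  0  -4   0  -3/4 ]
  [ 0  1   3  -8     1 ]
  [ 0  0   0   4    -1 ]
  [ 0  0   0  12    -3 ]
r3 ← 1/4·r3
  [ 1  0  -4   0  -3/4 ]
  [ 0  1   3  -8     1 ]
  [ 0  0   0   1  -1/4 ]
  [ 0  0   0  12    -3 ]
r4 ← r4 − 12·r3
  [ 1  0  -4   0  -3/4 ]
  [ 0  1   3  -8     1 ]
  [ 0  0   0   1  -1/4 ]
  [ 0  0   0   0     0 ]
r2 ← r2 + 8·r3
  [ 1  0  -4  0  -3/4 ]
  [ 0  1   3  0    -1 ]
  [ 0  0   0  1  -1/4 ]
  [ 0  0   0  0     0 ]

[[1, 0, -4, 0, -3/4], [0, 1, 3, 0, -1], [0, 0, 0, 1, -1/4], [0, 0, 0, 0, 0]]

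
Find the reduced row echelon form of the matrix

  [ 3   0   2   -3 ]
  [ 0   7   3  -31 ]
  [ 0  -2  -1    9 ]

[[1, 0, 0, -1/3], [0, 1, 0, -4], [0, 0, 1, -1]]

ρ1 → 1/3·ρ1
ρ2 → 1/7·ρ2
ρ3 → ρ3 + 2·ρ2
ρ3 → -7·ρ3
ρ2 → ρ2 − 3/7·ρ3
ρ1 → ρ1 − 2/3·ρ3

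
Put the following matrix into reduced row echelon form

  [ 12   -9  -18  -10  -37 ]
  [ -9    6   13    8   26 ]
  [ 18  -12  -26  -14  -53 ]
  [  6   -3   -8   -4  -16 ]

Multiply R1 by 1/12.
  [  1  -3/4  -3/2  -5/6  -37/12 ]
  [ -9     6    13     8      26 ]
  [ 18   -12   -26   -14     -53 ]
  [  6    -3    -8    -4     -16 ]
Add 9 times R1 to R2.
  [  1  -3/4  -3/2  -5/6  -37/12 ]
  [  0  -3/4  -1/2   1/2    -7/4 ]
  [ 18   -12   -26   -14     -53 ]
  [  6    -3    -8    -4     -16 ]
Subtract 18 times R1 from R3.
  [ 1  -3/4  -3/2  -5/6  -37/12 ]
  [ 0  -3/4  -1/2   1/2    -7/4 ]
  [ 0   3/2     1     1     5/2 ]
  [ 6    -3    -8    -4     -16 ]
Subtract 6 times R1 from R4.
  [ 1  -3/4  -3/2  -5/6  -37/12 ]
  [ 0  -3/4  -1/2   1/2    -7/4 ]
  [ 0   3/2     1     1     5/2 ]
  [ 0   3/2     1     1     5/2 ]
Multiply R2 by -4/3.
  [ 1  -3/4  -3/2  -5/6  -37/12 ]
  [ 0     1   2/3  -2/3     7/3 ]
  [ 0   3/2     1     1     5/2 ]
  [ 0   3/2     1     1     5/2 ]
Subtract 3/2 times R2 from R3.
  [ 1  -3/4  -3/2  -5/6  -37/12 ]
  [ 0     1   2/3  -2/3     7/3 ]
  [ 0     0     0     2      -1 ]
  [ 0   3/2     1     1     5/2 ]
Subtract 3/2 times R2 from R4.
  [ 1  -3/4  -3/2  -5/6  -37/12 ]
  [ 0     1   2/3  -2/3     7/3 ]
  [ 0     0     0     2      -1 ]
  [ 0     0     0     2      -1 ]
Multiply R3 by 1/2.
  [ 1  -3/4  -3/2  -5/6  -37/12 ]
  [ 0     1   2/3  -2/3     7/3 ]
  [ 0     0     0     1    -1/2 ]
  [ 0     0     0     2      -1 ]
Subtract 2 times R3 from R4.
  [ 1  -3/4  -3/2  -5/6  -37/12 ]
  [ 0     1   2/3  -2/3     7/3 ]
  [ 0     0     0     1    -1/2 ]
  [ 0     0     0     0       0 ]
Add 2/3 times R3 to R2.
  [ 1  -3/4  -3/2  -5/6  -37/12 ]
  [ 0     1   2/3     0       2 ]
  [ 0     0     0     1    -1/2 ]
  [ 0     0     0     0       0 ]
Add 5/6 times R3 to R1.
  [ 1  -3/4  -3/2  0  -7/2 ]
  [ 0     1   2/3  0     2 ]
  [ 0     0     0  1  -1/2 ]
  [ 0     0     0  0     0 ]
Add 3/4 times R2 to R1.
  [ 1  0   -1  0    -2 ]
  [ 0  1  2/3  0     2 ]
  [ 0  0    0  1  -1/2 ]
  [ 0  0    0  0     0 ]

[[1, 0, -1, 0, -2], [0, 1, 2/3, 0, 2], [0, 0, 0, 1, -1/2], [0, 0, 0, 0, 0]]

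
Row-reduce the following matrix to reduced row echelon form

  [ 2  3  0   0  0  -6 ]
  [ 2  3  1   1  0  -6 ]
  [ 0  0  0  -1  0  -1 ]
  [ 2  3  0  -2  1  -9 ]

[[1, 3/2, 0, 0, 0, -3], [0, 0, 1, 0, 0, -1], [0, 0, 0, 1, 0, 1], [0, 0, 0, 0, 1, -1]]

R1 := 1/2·R1
  [ 1  3/2  0   0  0  -3 ]
  [ 2    3  1   1  0  -6 ]
  [ 0    0  0  -1  0  -1 ]
  [ 2    3  0  -2  1  -9 ]
R2 := R2 − 2·R1
  [ 1  3/2  0   0  0  -3 ]
  [ 0    0  1   1  0   0 ]
  [ 0    0  0  -1  0  -1 ]
  [ 2    3  0  -2  1  -9 ]
R4 := R4 − 2·R1
  [ 1  3/2  0   0  0  -3 ]
  [ 0    0  1   1  0   0 ]
  [ 0    0  0  -1  0  -1 ]
  [ 0    0  0  -2  1  -3 ]
R3 := -1·R3
  [ 1  3/2  0   0  0  -3 ]
  [ 0    0  1   1  0   0 ]
  [ 0    0  0   1  0   1 ]
  [ 0    0  0  -2  1  -3 ]
R4 := R4 + 2·R3
  [ 1  3/2  0  0  0  -3 ]
  [ 0    0  1  1  0   0 ]
  [ 0    0  0  1  0   1 ]
  [ 0    0  0  0  1  -1 ]
R2 := R2 − R3
  [ 1  3/2  0  0  0  -3 ]
  [ 0    0  1  0  0  -1 ]
  [ 0    0  0  1  0   1 ]
  [ 0    0  0  0  1  -1 ]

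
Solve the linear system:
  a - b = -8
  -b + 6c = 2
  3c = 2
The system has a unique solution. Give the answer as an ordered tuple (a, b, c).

Form the augmented matrix and row-reduce:
  [ 1  -1  0  |  -8 ]
  [ 0  -1  6  |   2 ]
  [ 0   0  3  |   2 ]
Multiply r2 by -1.
  [ 1  -1   0  |  -8 ]
  [ 0   1  -6  |  -2 ]
  [ 0   0   3  |   2 ]
Multiply r3 by 1/3.
  [ 1  -1   0  |   -8 ]
  [ 0   1  -6  |   -2 ]
  [ 0   0   1  |  2/3 ]
Add 6 times r3 to r2.
  [ 1  -1  0  |   -8 ]
  [ 0   1  0  |    2 ]
  [ 0   0  1  |  2/3 ]
Add r2 to r1.
  [ 1  0  0  |   -6 ]
  [ 0  1  0  |    2 ]
  [ 0  0  1  |  2/3 ]
Reading off the last column: a = -6, b = 2, c = 2/3.

(-6, 2, 2/3)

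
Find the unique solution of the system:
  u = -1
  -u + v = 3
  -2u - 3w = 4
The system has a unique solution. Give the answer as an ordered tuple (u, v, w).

Form the augmented matrix and row-reduce:
  [  1  0   0  |  -1 ]
  [ -1  1   0  |   3 ]
  [ -2  0  -3  |   4 ]
Add R1 to R2.
Add 2 times R1 to R3.
Multiply R3 by -1/3.
Reading off the last column: u = -1, v = 2, w = -2/3.

(-1, 2, -2/3)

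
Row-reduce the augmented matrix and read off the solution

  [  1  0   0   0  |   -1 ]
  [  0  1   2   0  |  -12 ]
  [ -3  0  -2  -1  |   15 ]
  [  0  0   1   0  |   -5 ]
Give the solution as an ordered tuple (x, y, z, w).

(-1, -2, -5, -2)

r3 → r3 + 3·r1
  [ 1  0   0   0  |   -1 ]
  [ 0  1   2   0  |  -12 ]
  [ 0  0  -2  -1  |   12 ]
  [ 0  0   1   0  |   -5 ]
r3 → -1/2·r3
  [ 1  0  0    0  |   -1 ]
  [ 0  1  2    0  |  -12 ]
  [ 0  0  1  1/2  |   -6 ]
  [ 0  0  1    0  |   -5 ]
r4 → r4 − r3
  [ 1  0  0     0  |   -1 ]
  [ 0  1  2     0  |  -12 ]
  [ 0  0  1   1/2  |   -6 ]
  [ 0  0  0  -1/2  |    1 ]
r4 → -2·r4
  [ 1  0  0    0  |   -1 ]
  [ 0  1  2    0  |  -12 ]
  [ 0  0  1  1/2  |   -6 ]
  [ 0  0  0    1  |   -2 ]
r3 → r3 − 1/2·r4
  [ 1  0  0  0  |   -1 ]
  [ 0  1  2  0  |  -12 ]
  [ 0  0  1  0  |   -5 ]
  [ 0  0  0  1  |   -2 ]
r2 → r2 − 2·r3
  [ 1  0  0  0  |  -1 ]
  [ 0  1  0  0  |  -2 ]
  [ 0  0  1  0  |  -5 ]
  [ 0  0  0  1  |  -2 ]
Reading off the last column: x = -1, y = -2, z = -5, w = -2.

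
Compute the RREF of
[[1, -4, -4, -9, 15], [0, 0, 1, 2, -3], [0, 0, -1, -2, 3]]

[[1, -4, 0, -1, 3], [0, 0, 1, 2, -3], [0, 0, 0, 0, 0]]

r3 → r3 + r2
r1 → r1 + 4·r2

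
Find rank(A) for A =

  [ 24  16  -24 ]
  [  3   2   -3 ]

rank = 1

ρ1 → 1/24·ρ1
  [ 1  2/3  -1 ]
  [ 3    2  -3 ]
ρ2 → ρ2 − 3·ρ1
  [ 1  2/3  -1 ]
  [ 0    0   0 ]
The reduced form has 1 nonzero row.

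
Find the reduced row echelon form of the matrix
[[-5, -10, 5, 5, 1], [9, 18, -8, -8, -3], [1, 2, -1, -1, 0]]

[[1, 2, 0, 0, 0], [0, 0, 1, 1, 0], [0, 0, 0, 0, 1]]

Multiply R1 by -1/5.
  [ 1   2  -1  -1  -1/5 ]
  [ 9  18  -8  -8    -3 ]
  [ 1   2  -1  -1     0 ]
Subtract 9 times R1 from R2.
  [ 1  2  -1  -1  -1/5 ]
  [ 0  0   1   1  -6/5 ]
  [ 1  2  -1  -1     0 ]
Subtract R1 from R3.
  [ 1  2  -1  -1  -1/5 ]
  [ 0  0   1   1  -6/5 ]
  [ 0  0   0   0   1/5 ]
Multiply R3 by 5.
  [ 1  2  -1  -1  -1/5 ]
  [ 0  0   1   1  -6/5 ]
  [ 0  0   0   0     1 ]
Add 6/5 times R3 to R2.
  [ 1  2  -1  -1  -1/5 ]
  [ 0  0   1   1     0 ]
  [ 0  0   0   0     1 ]
Add 1/5 times R3 to R1.
  [ 1  2  -1  -1  0 ]
  [ 0  0   1   1  0 ]
  [ 0  0   0   0  1 ]
Add R2 to R1.
  [ 1  2  0  0  0 ]
  [ 0  0  1  1  0 ]
  [ 0  0  0  0  1 ]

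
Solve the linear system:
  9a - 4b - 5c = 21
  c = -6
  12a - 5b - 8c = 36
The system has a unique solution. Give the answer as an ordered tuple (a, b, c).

(-1, 0, -6)

Form the augmented matrix and row-reduce:
  [  9  -4  -5  |  21 ]
  [  0   0   1  |  -6 ]
  [ 12  -5  -8  |  36 ]
ρ1 → 1/9·ρ1
  [  1  -4/9  -5/9  |  7/3 ]
  [  0     0     1  |   -6 ]
  [ 12    -5    -8  |   36 ]
ρ3 → ρ3 − 12·ρ1
  [ 1  -4/9  -5/9  |  7/3 ]
  [ 0     0     1  |   -6 ]
  [ 0   1/3  -4/3  |    8 ]
ρ2 ↔ ρ3
  [ 1  -4/9  -5/9  |  7/3 ]
  [ 0   1/3  -4/3  |    8 ]
  [ 0     0     1  |   -6 ]
ρ2 → 3·ρ2
  [ 1  -4/9  -5/9  |  7/3 ]
  [ 0     1    -4  |   24 ]
  [ 0     0     1  |   -6 ]
ρ2 → ρ2 + 4·ρ3
  [ 1  -4/9  -5/9  |  7/3 ]
  [ 0     1     0  |    0 ]
  [ 0     0     1  |   -6 ]
ρ1 → ρ1 + 5/9·ρ3
  [ 1  -4/9  0  |  -1 ]
  [ 0     1  0  |   0 ]
  [ 0     0  1  |  -6 ]
ρ1 → ρ1 + 4/9·ρ2
  [ 1  0  0  |  -1 ]
  [ 0  1  0  |   0 ]
  [ 0  0  1  |  -6 ]
Reading off the last column: a = -1, b = 0, c = -6.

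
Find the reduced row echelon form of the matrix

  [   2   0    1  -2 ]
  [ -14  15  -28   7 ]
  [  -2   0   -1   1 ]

R1 := 1/2·R1
  [   1   0  1/2  -1 ]
  [ -14  15  -28   7 ]
  [  -2   0   -1   1 ]
R2 := R2 + 14·R1
  [  1   0  1/2  -1 ]
  [  0  15  -21  -7 ]
  [ -2   0   -1   1 ]
R3 := R3 + 2·R1
  [ 1   0  1/2  -1 ]
  [ 0  15  -21  -7 ]
  [ 0   0    0  -1 ]
R2 := 1/15·R2
  [ 1  0   1/2     -1 ]
  [ 0  1  -7/5  -7/15 ]
  [ 0  0     0     -1 ]
R3 := -1·R3
  [ 1  0   1/2     -1 ]
  [ 0  1  -7/5  -7/15 ]
  [ 0  0     0      1 ]
R2 := R2 + 7/15·R3
  [ 1  0   1/2  -1 ]
  [ 0  1  -7/5   0 ]
  [ 0  0     0   1 ]
R1 := R1 + R3
  [ 1  0   1/2  0 ]
  [ 0  1  -7/5  0 ]
  [ 0  0     0  1 ]

[[1, 0, 1/2, 0], [0, 1, -7/5, 0], [0, 0, 0, 1]]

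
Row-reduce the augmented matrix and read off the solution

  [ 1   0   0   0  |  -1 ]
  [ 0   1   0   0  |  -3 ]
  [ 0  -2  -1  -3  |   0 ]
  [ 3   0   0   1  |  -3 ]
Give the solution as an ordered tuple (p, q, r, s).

R4 := R4 − 3·R1
  [ 1   0   0   0  |  -1 ]
  [ 0   1   0   0  |  -3 ]
  [ 0  -2  -1  -3  |   0 ]
  [ 0   0   0   1  |   0 ]
R3 := R3 + 2·R2
  [ 1  0   0   0  |  -1 ]
  [ 0  1   0   0  |  -3 ]
  [ 0  0  -1  -3  |  -6 ]
  [ 0  0   0   1  |   0 ]
R3 := -1·R3
  [ 1  0  0  0  |  -1 ]
  [ 0  1  0  0  |  -3 ]
  [ 0  0  1  3  |   6 ]
  [ 0  0  0  1  |   0 ]
R3 := R3 − 3·R4
  [ 1  0  0  0  |  -1 ]
  [ 0  1  0  0  |  -3 ]
  [ 0  0  1  0  |   6 ]
  [ 0  0  0  1  |   0 ]
Reading off the last column: p = -1, q = -3, r = 6, s = 0.

(-1, -3, 6, 0)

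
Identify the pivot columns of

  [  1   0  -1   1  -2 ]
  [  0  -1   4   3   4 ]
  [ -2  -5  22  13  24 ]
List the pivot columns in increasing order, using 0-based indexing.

R3 ← R3 + 2·R1
  [ 1   0  -1   1  -2 ]
  [ 0  -1   4   3   4 ]
  [ 0  -5  20  15  20 ]
R2 ← -1·R2
  [ 1   0  -1   1  -2 ]
  [ 0   1  -4  -3  -4 ]
  [ 0  -5  20  15  20 ]
R3 ← R3 + 5·R2
  [ 1  0  -1   1  -2 ]
  [ 0  1  -4  -3  -4 ]
  [ 0  0   0   0   0 ]
Pivot columns are the columns containing a leading 1.

0, 1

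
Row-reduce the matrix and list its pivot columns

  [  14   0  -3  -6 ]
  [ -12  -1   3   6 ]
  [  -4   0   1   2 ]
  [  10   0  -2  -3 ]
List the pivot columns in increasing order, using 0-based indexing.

0, 1, 2, 3

r1 → 1/14·r1
  [   1   0  -3/14  -3/7 ]
  [ -12  -1      3     6 ]
  [  -4   0      1     2 ]
  [  10   0     -2    -3 ]
r2 → r2 + 12·r1
  [  1   0  -3/14  -3/7 ]
  [  0  -1    3/7   6/7 ]
  [ -4   0      1     2 ]
  [ 10   0     -2    -3 ]
r3 → r3 + 4·r1
  [  1   0  -3/14  -3/7 ]
  [  0  -1    3/7   6/7 ]
  [  0   0    1/7   2/7 ]
  [ 10   0     -2    -3 ]
r4 → r4 − 10·r1
  [ 1   0  -3/14  -3/7 ]
  [ 0  -1    3/7   6/7 ]
  [ 0   0    1/7   2/7 ]
  [ 0   0    1/7   9/7 ]
r2 → -1·r2
  [ 1  0  -3/14  -3/7 ]
  [ 0  1   -3/7  -6/7 ]
  [ 0  0    1/7   2/7 ]
  [ 0  0    1/7   9/7 ]
r3 → 7·r3
  [ 1  0  -3/14  -3/7 ]
  [ 0  1   -3/7  -6/7 ]
  [ 0  0      1     2 ]
  [ 0  0    1/7   9/7 ]
r4 → r4 − 1/7·r3
  [ 1  0  -3/14  -3/7 ]
  [ 0  1   -3/7  -6/7 ]
  [ 0  0      1     2 ]
  [ 0  0      0     1 ]
r3 → r3 − 2·r4
  [ 1  0  -3/14  -3/7 ]
  [ 0  1   -3/7  -6/7 ]
  [ 0  0      1     0 ]
  [ 0  0      0     1 ]
r2 → r2 + 6/7·r4
  [ 1  0  -3/14  -3/7 ]
  [ 0  1   -3/7     0 ]
  [ 0  0      1     0 ]
  [ 0  0      0     1 ]
r1 → r1 + 3/7·r4
  [ 1  0  -3/14  0 ]
  [ 0  1   -3/7  0 ]
  [ 0  0      1  0 ]
  [ 0  0      0  1 ]
r2 → r2 + 3/7·r3
  [ 1  0  -3/14  0 ]
  [ 0  1      0  0 ]
  [ 0  0      1  0 ]
  [ 0  0      0  1 ]
r1 → r1 + 3/14·r3
  [ 1  0  0  0 ]
  [ 0  1  0  0 ]
  [ 0  0  1  0 ]
  [ 0  0  0  1 ]
Pivot columns are the columns containing a leading 1.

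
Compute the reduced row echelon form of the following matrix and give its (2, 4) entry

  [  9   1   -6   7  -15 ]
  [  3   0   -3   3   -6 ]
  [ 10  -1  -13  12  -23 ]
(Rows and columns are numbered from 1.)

R1 := 1/9·R1
  [  1  1/9  -2/3  7/9  -5/3 ]
  [  3    0    -3    3    -6 ]
  [ 10   -1   -13   12   -23 ]
R2 := R2 − 3·R1
  [  1   1/9  -2/3  7/9  -5/3 ]
  [  0  -1/3    -1  2/3    -1 ]
  [ 10    -1   -13   12   -23 ]
R3 := R3 − 10·R1
  [ 1    1/9   -2/3   7/9   -5/3 ]
  [ 0   -1/3     -1   2/3     -1 ]
  [ 0  -19/9  -19/3  38/9  -19/3 ]
R2 := -3·R2
  [ 1    1/9   -2/3   7/9   -5/3 ]
  [ 0      1      3    -2      3 ]
  [ 0  -19/9  -19/3  38/9  -19/3 ]
R3 := R3 + 19/9·R2
  [ 1  1/9  -2/3  7/9  -5/3 ]
  [ 0    1     3   -2     3 ]
  [ 0    0     0    0     0 ]
R1 := R1 − 1/9·R2
  [ 1  0  -1   1  -2 ]
  [ 0  1   3  -2   3 ]
  [ 0  0   0   0   0 ]

-2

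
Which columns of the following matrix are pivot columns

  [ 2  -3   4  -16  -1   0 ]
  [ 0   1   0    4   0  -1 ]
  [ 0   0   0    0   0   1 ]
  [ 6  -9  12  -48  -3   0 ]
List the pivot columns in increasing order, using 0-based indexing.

0, 1, 5

R1 := 1/2·R1
  [ 1  -3/2   2   -8  -1/2   0 ]
  [ 0     1   0    4     0  -1 ]
  [ 0     0   0    0     0   1 ]
  [ 6    -9  12  -48    -3   0 ]
R4 := R4 − 6·R1
  [ 1  -3/2  2  -8  -1/2   0 ]
  [ 0     1  0   4     0  -1 ]
  [ 0     0  0   0     0   1 ]
  [ 0     0  0   0     0   0 ]
R2 := R2 + R3
  [ 1  -3/2  2  -8  -1/2  0 ]
  [ 0     1  0   4     0  0 ]
  [ 0     0  0   0     0  1 ]
  [ 0     0  0   0     0  0 ]
R1 := R1 + 3/2·R2
  [ 1  0  2  -2  -1/2  0 ]
  [ 0  1  0   4     0  0 ]
  [ 0  0  0   0     0  1 ]
  [ 0  0  0   0     0  0 ]
Pivot columns are the columns containing a leading 1.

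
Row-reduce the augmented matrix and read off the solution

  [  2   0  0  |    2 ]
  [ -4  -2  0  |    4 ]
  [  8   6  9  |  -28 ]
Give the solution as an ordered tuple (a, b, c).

Multiply R1 by 1/2.
  [  1   0  0  |    1 ]
  [ -4  -2  0  |    4 ]
  [  8   6  9  |  -28 ]
Add 4 times R1 to R2.
  [ 1   0  0  |    1 ]
  [ 0  -2  0  |    8 ]
  [ 8   6  9  |  -28 ]
Subtract 8 times R1 from R3.
  [ 1   0  0  |    1 ]
  [ 0  -2  0  |    8 ]
  [ 0   6  9  |  -36 ]
Multiply R2 by -1/2.
  [ 1  0  0  |    1 ]
  [ 0  1  0  |   -4 ]
  [ 0  6  9  |  -36 ]
Subtract 6 times R2 from R3.
  [ 1  0  0  |    1 ]
  [ 0  1  0  |   -4 ]
  [ 0  0  9  |  -12 ]
Multiply R3 by 1/9.
  [ 1  0  0  |     1 ]
  [ 0  1  0  |    -4 ]
  [ 0  0  1  |  -4/3 ]
Reading off the last column: a = 1, b = -4, c = -4/3.

(1, -4, -4/3)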